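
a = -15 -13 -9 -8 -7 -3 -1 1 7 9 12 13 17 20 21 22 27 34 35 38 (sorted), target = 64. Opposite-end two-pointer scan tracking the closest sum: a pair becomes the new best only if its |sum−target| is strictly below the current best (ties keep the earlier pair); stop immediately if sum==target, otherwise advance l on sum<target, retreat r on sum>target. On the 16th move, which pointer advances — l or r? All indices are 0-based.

l

l=0 r=19: -15+38=23 d=41 *, l++
l=1 r=19: -13+38=25 d=39 *, l++
l=2 r=19: -9+38=29 d=35 *, l++
l=3 r=19: -8+38=30 d=34 *, l++
l=4 r=19: -7+38=31 d=33 *, l++
l=5 r=19: -3+38=35 d=29 *, l++
l=6 r=19: -1+38=37 d=27 *, l++
l=7 r=19: 1+38=39 d=25 *, l++
l=8 r=19: 7+38=45 d=19 *, l++
l=9 r=19: 9+38=47 d=17 *, l++
l=10 r=19: 12+38=50 d=14 *, l++
l=11 r=19: 13+38=51 d=13 *, l++
l=12 r=19: 17+38=55 d=9 *, l++
l=13 r=19: 20+38=58 d=6 *, l++
l=14 r=19: 21+38=59 d=5 *, l++
l=15 r=19: 22+38=60 d=4 *, l++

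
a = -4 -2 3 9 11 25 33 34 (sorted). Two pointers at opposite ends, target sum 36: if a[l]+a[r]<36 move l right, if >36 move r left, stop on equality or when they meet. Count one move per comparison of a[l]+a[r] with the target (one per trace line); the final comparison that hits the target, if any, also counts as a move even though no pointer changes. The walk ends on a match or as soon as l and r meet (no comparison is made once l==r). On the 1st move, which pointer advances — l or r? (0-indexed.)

[0,7] -4+34=30 <36 → l++

l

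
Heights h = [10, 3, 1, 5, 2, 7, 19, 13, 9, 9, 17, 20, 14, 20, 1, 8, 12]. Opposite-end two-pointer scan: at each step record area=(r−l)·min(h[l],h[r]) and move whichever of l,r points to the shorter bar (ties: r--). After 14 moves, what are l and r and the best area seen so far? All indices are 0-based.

l=11, r=13, best area=160

[0,16] min(10,12)*16=160 best=160 * → l++
[1,16] min(3,12)*15=45 best=160 → l++
[2,16] min(1,12)*14=14 best=160 → l++
[3,16] min(5,12)*13=65 best=160 → l++
[4,16] min(2,12)*12=24 best=160 → l++
[5,16] min(7,12)*11=77 best=160 → l++
[6,16] min(19,12)*10=120 best=160 → r--
[6,15] min(19,8)*9=72 best=160 → r--
[6,14] min(19,1)*8=8 best=160 → r--
[6,13] min(19,20)*7=133 best=160 → l++
[7,13] min(13,20)*6=78 best=160 → l++
[8,13] min(9,20)*5=45 best=160 → l++
[9,13] min(9,20)*4=36 best=160 → l++
[10,13] min(17,20)*3=51 best=160 → l++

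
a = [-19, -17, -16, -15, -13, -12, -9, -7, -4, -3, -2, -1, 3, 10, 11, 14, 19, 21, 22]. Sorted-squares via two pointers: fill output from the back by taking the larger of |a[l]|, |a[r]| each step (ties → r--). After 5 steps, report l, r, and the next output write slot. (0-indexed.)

l=2, r=15, next write slot=13

l=0 r=18: |-19|<=|22| out[18]=484, r--
l=0 r=17: |-19|<=|21| out[17]=441, r--
l=0 r=16: |-19|<=|19| out[16]=361, r--
l=0 r=15: |-19|>|14| out[15]=361, l++
l=1 r=15: |-17|>|14| out[14]=289, l++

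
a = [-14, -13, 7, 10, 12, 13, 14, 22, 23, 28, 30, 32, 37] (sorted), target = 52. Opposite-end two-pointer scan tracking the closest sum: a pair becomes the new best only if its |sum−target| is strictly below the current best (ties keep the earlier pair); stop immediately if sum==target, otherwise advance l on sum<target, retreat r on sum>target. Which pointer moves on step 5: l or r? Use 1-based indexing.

l

[1,13] -14+37=23 d=29 * → l++
[2,13] -13+37=24 d=28 * → l++
[3,13] 7+37=44 d=8 * → l++
[4,13] 10+37=47 d=5 * → l++
[5,13] 12+37=49 d=3 * → l++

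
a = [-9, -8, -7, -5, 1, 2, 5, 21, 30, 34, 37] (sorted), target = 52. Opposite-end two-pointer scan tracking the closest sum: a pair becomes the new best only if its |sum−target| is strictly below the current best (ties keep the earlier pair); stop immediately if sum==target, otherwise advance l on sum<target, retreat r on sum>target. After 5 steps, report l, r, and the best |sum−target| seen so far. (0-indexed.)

l=0 r=10: -9+37=28 d=24 *, l++
l=1 r=10: -8+37=29 d=23 *, l++
l=2 r=10: -7+37=30 d=22 *, l++
l=3 r=10: -5+37=32 d=20 *, l++
l=4 r=10: 1+37=38 d=14 *, l++

l=5, r=10, best |Δ|=14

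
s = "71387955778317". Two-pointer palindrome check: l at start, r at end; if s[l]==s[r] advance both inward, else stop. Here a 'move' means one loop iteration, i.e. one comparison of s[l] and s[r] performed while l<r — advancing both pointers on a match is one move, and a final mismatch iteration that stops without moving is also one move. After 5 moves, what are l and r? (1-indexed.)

l=6, r=9

l=1 r=14: '7'=='7', l++,r--
l=2 r=13: '1'=='1', l++,r--
l=3 r=12: '3'=='3', l++,r--
l=4 r=11: '8'=='8', l++,r--
l=5 r=10: '7'=='7', l++,r--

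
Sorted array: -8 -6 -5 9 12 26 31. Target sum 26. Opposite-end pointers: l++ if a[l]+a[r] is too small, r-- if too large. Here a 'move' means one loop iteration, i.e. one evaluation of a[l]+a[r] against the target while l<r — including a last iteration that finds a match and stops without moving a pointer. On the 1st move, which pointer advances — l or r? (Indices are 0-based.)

[0,6] -8+31=23 <26 → l++

l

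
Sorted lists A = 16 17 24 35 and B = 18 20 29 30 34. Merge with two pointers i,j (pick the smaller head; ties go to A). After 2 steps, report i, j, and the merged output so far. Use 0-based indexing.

i=2, j=0, merged so far=[16, 17]

[i=0,j=0] A[i]=16<=B[j]=18 take 16 → i++
[i=1,j=0] A[i]=17<=B[j]=18 take 17 → i++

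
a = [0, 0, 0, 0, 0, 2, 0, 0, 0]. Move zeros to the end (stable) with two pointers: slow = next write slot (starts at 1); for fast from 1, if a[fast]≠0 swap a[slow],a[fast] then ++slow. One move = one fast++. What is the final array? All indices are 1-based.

slow=1 fast=1: a[fast]=0, fast++
slow=1 fast=2: a[fast]=0, fast++
slow=1 fast=3: a[fast]=0, fast++
slow=1 fast=4: a[fast]=0, fast++
slow=1 fast=5: a[fast]=0, fast++
slow=1 fast=6: a[fast]=2≠0 swap→a[1]=2, slow++,fast++
slow=2 fast=7: a[fast]=0, fast++
slow=2 fast=8: a[fast]=0, fast++
slow=2 fast=9: a[fast]=0, fast++

[2, 0, 0, 0, 0, 0, 0, 0, 0]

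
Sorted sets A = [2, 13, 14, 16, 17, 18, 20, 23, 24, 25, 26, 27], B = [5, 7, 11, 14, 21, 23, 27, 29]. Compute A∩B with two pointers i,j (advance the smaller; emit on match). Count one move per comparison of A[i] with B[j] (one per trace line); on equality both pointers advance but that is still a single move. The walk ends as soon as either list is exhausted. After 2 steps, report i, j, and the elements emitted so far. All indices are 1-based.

i=1 j=1: 2<5, i++
i=2 j=1: 13>5, j++

i=2, j=2, emitted=[]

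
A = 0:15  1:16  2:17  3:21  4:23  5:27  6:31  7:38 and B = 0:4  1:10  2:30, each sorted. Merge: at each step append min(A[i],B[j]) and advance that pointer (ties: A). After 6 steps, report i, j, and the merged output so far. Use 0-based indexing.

[i=0,j=0] A[i]=15>B[j]=4 take 4 → j++
[i=0,j=1] A[i]=15>B[j]=10 take 10 → j++
[i=0,j=2] A[i]=15<=B[j]=30 take 15 → i++
[i=1,j=2] A[i]=16<=B[j]=30 take 16 → i++
[i=2,j=2] A[i]=17<=B[j]=30 take 17 → i++
[i=3,j=2] A[i]=21<=B[j]=30 take 21 → i++

i=4, j=2, merged so far=[4, 10, 15, 16, 17, 21]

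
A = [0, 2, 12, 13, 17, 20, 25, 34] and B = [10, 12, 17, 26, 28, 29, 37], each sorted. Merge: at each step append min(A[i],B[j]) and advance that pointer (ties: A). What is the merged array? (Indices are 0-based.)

[i=0,j=0] A[i]=0<=B[j]=10 take 0 → i++
[i=1,j=0] A[i]=2<=B[j]=10 take 2 → i++
[i=2,j=0] A[i]=12>B[j]=10 take 10 → j++
[i=2,j=1] A[i]=12<=B[j]=12 take 12 → i++
[i=3,j=1] A[i]=13>B[j]=12 take 12 → j++
[i=3,j=2] A[i]=13<=B[j]=17 take 13 → i++
[i=4,j=2] A[i]=17<=B[j]=17 take 17 → i++
[i=5,j=2] A[i]=20>B[j]=17 take 17 → j++
[i=5,j=3] A[i]=20<=B[j]=26 take 20 → i++
[i=6,j=3] A[i]=25<=B[j]=26 take 25 → i++
[i=7,j=3] A[i]=34>B[j]=26 take 26 → j++
[i=7,j=4] A[i]=34>B[j]=28 take 28 → j++
[i=7,j=5] A[i]=34>B[j]=29 take 29 → j++
[i=7,j=6] A[i]=34<=B[j]=37 take 34 → i++
[i=8,j=6] A done, take B[j]=37 → j++

[0, 2, 10, 12, 12, 13, 17, 17, 20, 25, 26, 28, 29, 34, 37]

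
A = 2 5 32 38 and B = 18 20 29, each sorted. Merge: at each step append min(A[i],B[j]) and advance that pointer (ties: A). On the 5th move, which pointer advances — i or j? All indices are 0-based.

j

[i=0,j=0] A[i]=2<=B[j]=18 take 2 → i++
[i=1,j=0] A[i]=5<=B[j]=18 take 5 → i++
[i=2,j=0] A[i]=32>B[j]=18 take 18 → j++
[i=2,j=1] A[i]=32>B[j]=20 take 20 → j++
[i=2,j=2] A[i]=32>B[j]=29 take 29 → j++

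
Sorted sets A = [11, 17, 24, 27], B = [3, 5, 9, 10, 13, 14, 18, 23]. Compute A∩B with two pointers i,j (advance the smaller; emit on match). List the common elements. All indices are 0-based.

[i=0,j=0] 11>3 → j++
[i=0,j=1] 11>5 → j++
[i=0,j=2] 11>9 → j++
[i=0,j=3] 11>10 → j++
[i=0,j=4] 11<13 → i++
[i=1,j=4] 17>13 → j++
[i=1,j=5] 17>14 → j++
[i=1,j=6] 17<18 → i++
[i=2,j=6] 24>18 → j++
[i=2,j=7] 24>23 → j++

intersection = []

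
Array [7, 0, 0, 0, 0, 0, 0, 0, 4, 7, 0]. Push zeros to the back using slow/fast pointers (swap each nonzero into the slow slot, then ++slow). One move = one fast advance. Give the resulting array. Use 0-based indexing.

[7, 4, 7, 0, 0, 0, 0, 0, 0, 0, 0]

(s=0,f=0) a[fast]=7≠0 swap→a[0]=7 → slow++,fast++
(s=1,f=1) a[fast]=0 → fast++
(s=1,f=2) a[fast]=0 → fast++
(s=1,f=3) a[fast]=0 → fast++
(s=1,f=4) a[fast]=0 → fast++
(s=1,f=5) a[fast]=0 → fast++
(s=1,f=6) a[fast]=0 → fast++
(s=1,f=7) a[fast]=0 → fast++
(s=1,f=8) a[fast]=4≠0 swap→a[1]=4 → slow++,fast++
(s=2,f=9) a[fast]=7≠0 swap→a[2]=7 → slow++,fast++
(s=3,f=10) a[fast]=0 → fast++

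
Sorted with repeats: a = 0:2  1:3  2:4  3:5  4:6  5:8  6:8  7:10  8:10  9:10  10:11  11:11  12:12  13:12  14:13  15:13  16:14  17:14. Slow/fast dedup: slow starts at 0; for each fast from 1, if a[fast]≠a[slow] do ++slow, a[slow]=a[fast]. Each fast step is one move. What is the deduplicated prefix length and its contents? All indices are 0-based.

length 11; prefix = [2, 3, 4, 5, 6, 8, 10, 11, 12, 13, 14]

(s=0,f=1) a[fast]=3≠a[slow]=2 write a[1]=3 → slow++,fast++
(s=1,f=2) a[fast]=4≠a[slow]=3 write a[2]=4 → slow++,fast++
(s=2,f=3) a[fast]=5≠a[slow]=4 write a[3]=5 → slow++,fast++
(s=3,f=4) a[fast]=6≠a[slow]=5 write a[4]=6 → slow++,fast++
(s=4,f=5) a[fast]=8≠a[slow]=6 write a[5]=8 → slow++,fast++
(s=5,f=6) a[fast]=8=a[slow] dup → fast++
(s=5,f=7) a[fast]=10≠a[slow]=8 write a[6]=10 → slow++,fast++
(s=6,f=8) a[fast]=10=a[slow] dup → fast++
(s=6,f=9) a[fast]=10=a[slow] dup → fast++
(s=6,f=10) a[fast]=11≠a[slow]=10 write a[7]=11 → slow++,fast++
(s=7,f=11) a[fast]=11=a[slow] dup → fast++
(s=7,f=12) a[fast]=12≠a[slow]=11 write a[8]=12 → slow++,fast++
(s=8,f=13) a[fast]=12=a[slow] dup → fast++
(s=8,f=14) a[fast]=13≠a[slow]=12 write a[9]=13 → slow++,fast++
(s=9,f=15) a[fast]=13=a[slow] dup → fast++
(s=9,f=16) a[fast]=14≠a[slow]=13 write a[10]=14 → slow++,fast++
(s=10,f=17) a[fast]=14=a[slow] dup → fast++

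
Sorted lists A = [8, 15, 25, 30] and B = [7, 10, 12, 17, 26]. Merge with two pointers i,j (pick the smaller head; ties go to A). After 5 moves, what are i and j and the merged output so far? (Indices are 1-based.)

i=3, j=4, merged so far=[7, 8, 10, 12, 15]

i=1 j=1: A[i]=8>B[j]=7 take 7, j++
i=1 j=2: A[i]=8<=B[j]=10 take 8, i++
i=2 j=2: A[i]=15>B[j]=10 take 10, j++
i=2 j=3: A[i]=15>B[j]=12 take 12, j++
i=2 j=4: A[i]=15<=B[j]=17 take 15, i++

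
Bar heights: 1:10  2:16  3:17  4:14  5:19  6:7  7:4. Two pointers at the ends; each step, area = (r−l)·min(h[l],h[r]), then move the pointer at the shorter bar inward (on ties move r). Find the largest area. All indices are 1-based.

l=1 r=7: min(10,4)*6=24 best=24 *, r--
l=1 r=6: min(10,7)*5=35 best=35 *, r--
l=1 r=5: min(10,19)*4=40 best=40 *, l++
l=2 r=5: min(16,19)*3=48 best=48 *, l++
l=3 r=5: min(17,19)*2=34 best=48, l++
l=4 r=5: min(14,19)*1=14 best=48, l++

max area = 48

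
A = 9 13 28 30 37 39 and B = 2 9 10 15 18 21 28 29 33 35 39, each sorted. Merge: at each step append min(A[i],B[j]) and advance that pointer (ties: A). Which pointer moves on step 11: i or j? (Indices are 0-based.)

[i=0,j=0] A[i]=9>B[j]=2 take 2 → j++
[i=0,j=1] A[i]=9<=B[j]=9 take 9 → i++
[i=1,j=1] A[i]=13>B[j]=9 take 9 → j++
[i=1,j=2] A[i]=13>B[j]=10 take 10 → j++
[i=1,j=3] A[i]=13<=B[j]=15 take 13 → i++
[i=2,j=3] A[i]=28>B[j]=15 take 15 → j++
[i=2,j=4] A[i]=28>B[j]=18 take 18 → j++
[i=2,j=5] A[i]=28>B[j]=21 take 21 → j++
[i=2,j=6] A[i]=28<=B[j]=28 take 28 → i++
[i=3,j=6] A[i]=30>B[j]=28 take 28 → j++
[i=3,j=7] A[i]=30>B[j]=29 take 29 → j++

j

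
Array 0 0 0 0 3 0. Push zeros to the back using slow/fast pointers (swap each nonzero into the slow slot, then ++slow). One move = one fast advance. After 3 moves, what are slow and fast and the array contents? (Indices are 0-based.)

slow=0, fast=3, a=[0, 0, 0, 0, 3, 0]

slow=0 fast=0: a[fast]=0, fast++
slow=0 fast=1: a[fast]=0, fast++
slow=0 fast=2: a[fast]=0, fast++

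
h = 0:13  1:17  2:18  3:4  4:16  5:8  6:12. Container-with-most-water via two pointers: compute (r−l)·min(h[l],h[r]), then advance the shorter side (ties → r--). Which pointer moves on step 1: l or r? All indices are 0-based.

[0,6] min(13,12)*6=72 best=72 * → r--

r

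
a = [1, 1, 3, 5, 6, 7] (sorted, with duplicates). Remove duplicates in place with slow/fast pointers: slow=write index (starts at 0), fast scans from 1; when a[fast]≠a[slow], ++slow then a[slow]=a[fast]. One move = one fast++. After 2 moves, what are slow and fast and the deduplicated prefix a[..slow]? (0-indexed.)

(s=0,f=1) a[fast]=1=a[slow] dup → fast++
(s=0,f=2) a[fast]=3≠a[slow]=1 write a[1]=3 → slow++,fast++

slow=1, fast=3, prefix=[1, 3]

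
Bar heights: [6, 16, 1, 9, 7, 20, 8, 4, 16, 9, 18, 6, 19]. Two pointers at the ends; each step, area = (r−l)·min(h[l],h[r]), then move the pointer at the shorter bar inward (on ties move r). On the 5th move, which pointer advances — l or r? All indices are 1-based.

l

[1,13] min(6,19)*12=72 best=72 * → l++
[2,13] min(16,19)*11=176 best=176 * → l++
[3,13] min(1,19)*10=10 best=176 → l++
[4,13] min(9,19)*9=81 best=176 → l++
[5,13] min(7,19)*8=56 best=176 → l++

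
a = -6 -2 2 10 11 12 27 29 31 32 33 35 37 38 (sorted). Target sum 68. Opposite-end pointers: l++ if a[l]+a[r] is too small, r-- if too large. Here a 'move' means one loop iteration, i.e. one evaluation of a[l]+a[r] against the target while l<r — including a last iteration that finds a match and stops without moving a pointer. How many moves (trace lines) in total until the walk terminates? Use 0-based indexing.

[0,13] -6+38=32 <68 → l++
[1,13] -2+38=36 <68 → l++
[2,13] 2+38=40 <68 → l++
[3,13] 10+38=48 <68 → l++
[4,13] 11+38=49 <68 → l++
[5,13] 12+38=50 <68 → l++
[6,13] 27+38=65 <68 → l++
[7,13] 29+38=67 <68 → l++
[8,13] 31+38=69 >68 → r--
[8,12] 31+37=68 → found

10 moves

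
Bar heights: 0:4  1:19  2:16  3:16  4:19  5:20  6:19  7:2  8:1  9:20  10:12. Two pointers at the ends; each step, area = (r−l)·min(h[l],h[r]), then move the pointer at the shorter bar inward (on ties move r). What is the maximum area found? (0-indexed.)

[0,10] min(4,12)*10=40 best=40 * → l++
[1,10] min(19,12)*9=108 best=108 * → r--
[1,9] min(19,20)*8=152 best=152 * → l++
[2,9] min(16,20)*7=112 best=152 → l++
[3,9] min(16,20)*6=96 best=152 → l++
[4,9] min(19,20)*5=95 best=152 → l++
[5,9] min(20,20)*4=80 best=152 → r--
[5,8] min(20,1)*3=3 best=152 → r--
[5,7] min(20,2)*2=4 best=152 → r--
[5,6] min(20,19)*1=19 best=152 → r--

max area = 152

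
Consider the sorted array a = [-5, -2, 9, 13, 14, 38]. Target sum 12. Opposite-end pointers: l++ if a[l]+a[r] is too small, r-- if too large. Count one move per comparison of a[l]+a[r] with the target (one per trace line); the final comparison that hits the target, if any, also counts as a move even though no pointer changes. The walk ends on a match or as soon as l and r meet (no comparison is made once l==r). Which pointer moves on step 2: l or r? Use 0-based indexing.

[0,5] -5+38=33 >12 → r--
[0,4] -5+14=9 <12 → l++

l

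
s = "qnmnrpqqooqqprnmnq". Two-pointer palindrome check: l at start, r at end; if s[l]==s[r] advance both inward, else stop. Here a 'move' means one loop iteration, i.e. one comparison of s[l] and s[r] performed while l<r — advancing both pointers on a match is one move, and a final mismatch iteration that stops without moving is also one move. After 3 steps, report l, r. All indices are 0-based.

l=3, r=14

l=0 r=17: 'q'=='q', l++,r--
l=1 r=16: 'n'=='n', l++,r--
l=2 r=15: 'm'=='m', l++,r--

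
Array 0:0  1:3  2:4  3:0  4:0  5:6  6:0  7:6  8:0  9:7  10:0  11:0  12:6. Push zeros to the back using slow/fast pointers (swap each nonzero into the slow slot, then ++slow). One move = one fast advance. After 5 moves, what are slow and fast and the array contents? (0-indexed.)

slow=0 fast=0: a[fast]=0, fast++
slow=0 fast=1: a[fast]=3≠0 swap→a[0]=3, slow++,fast++
slow=1 fast=2: a[fast]=4≠0 swap→a[1]=4, slow++,fast++
slow=2 fast=3: a[fast]=0, fast++
slow=2 fast=4: a[fast]=0, fast++

slow=2, fast=5, a=[3, 4, 0, 0, 0, 6, 0, 6, 0, 7, 0, 0, 6]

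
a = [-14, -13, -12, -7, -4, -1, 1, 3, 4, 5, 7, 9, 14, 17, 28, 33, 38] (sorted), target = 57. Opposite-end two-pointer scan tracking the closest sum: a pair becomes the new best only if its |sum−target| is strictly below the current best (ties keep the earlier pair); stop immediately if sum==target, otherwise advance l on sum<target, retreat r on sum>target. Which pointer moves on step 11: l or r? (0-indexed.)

l

l=0 r=16: -14+38=24 d=33 *, l++
l=1 r=16: -13+38=25 d=32 *, l++
l=2 r=16: -12+38=26 d=31 *, l++
l=3 r=16: -7+38=31 d=26 *, l++
l=4 r=16: -4+38=34 d=23 *, l++
l=5 r=16: -1+38=37 d=20 *, l++
l=6 r=16: 1+38=39 d=18 *, l++
l=7 r=16: 3+38=41 d=16 *, l++
l=8 r=16: 4+38=42 d=15 *, l++
l=9 r=16: 5+38=43 d=14 *, l++
l=10 r=16: 7+38=45 d=12 *, l++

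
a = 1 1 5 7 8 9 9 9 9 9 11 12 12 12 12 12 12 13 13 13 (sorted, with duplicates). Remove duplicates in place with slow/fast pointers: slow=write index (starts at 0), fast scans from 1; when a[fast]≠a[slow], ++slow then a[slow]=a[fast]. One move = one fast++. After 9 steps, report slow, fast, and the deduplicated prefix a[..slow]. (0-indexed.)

slow=4, fast=10, prefix=[1, 5, 7, 8, 9]

slow=0 fast=1: a[fast]=1=a[slow] dup, fast++
slow=0 fast=2: a[fast]=5≠a[slow]=1 write a[1]=5, slow++,fast++
slow=1 fast=3: a[fast]=7≠a[slow]=5 write a[2]=7, slow++,fast++
slow=2 fast=4: a[fast]=8≠a[slow]=7 write a[3]=8, slow++,fast++
slow=3 fast=5: a[fast]=9≠a[slow]=8 write a[4]=9, slow++,fast++
slow=4 fast=6: a[fast]=9=a[slow] dup, fast++
slow=4 fast=7: a[fast]=9=a[slow] dup, fast++
slow=4 fast=8: a[fast]=9=a[slow] dup, fast++
slow=4 fast=9: a[fast]=9=a[slow] dup, fast++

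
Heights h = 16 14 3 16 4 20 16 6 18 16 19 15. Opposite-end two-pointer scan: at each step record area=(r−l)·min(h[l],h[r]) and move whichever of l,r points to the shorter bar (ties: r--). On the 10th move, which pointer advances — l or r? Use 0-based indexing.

l=0 r=11: min(16,15)*11=165 best=165 *, r--
l=0 r=10: min(16,19)*10=160 best=165, l++
l=1 r=10: min(14,19)*9=126 best=165, l++
l=2 r=10: min(3,19)*8=24 best=165, l++
l=3 r=10: min(16,19)*7=112 best=165, l++
l=4 r=10: min(4,19)*6=24 best=165, l++
l=5 r=10: min(20,19)*5=95 best=165, r--
l=5 r=9: min(20,16)*4=64 best=165, r--
l=5 r=8: min(20,18)*3=54 best=165, r--
l=5 r=7: min(20,6)*2=12 best=165, r--

r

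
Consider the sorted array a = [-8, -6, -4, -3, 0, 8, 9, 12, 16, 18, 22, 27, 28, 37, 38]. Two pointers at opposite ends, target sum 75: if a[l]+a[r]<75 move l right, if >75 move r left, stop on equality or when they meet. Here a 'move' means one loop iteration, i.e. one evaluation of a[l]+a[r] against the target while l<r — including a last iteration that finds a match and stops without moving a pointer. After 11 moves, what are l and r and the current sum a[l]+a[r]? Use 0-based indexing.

l=11, r=14, sum=65

l=0 r=14: -8+38=30 <75, l++
l=1 r=14: -6+38=32 <75, l++
l=2 r=14: -4+38=34 <75, l++
l=3 r=14: -3+38=35 <75, l++
l=4 r=14: 0+38=38 <75, l++
l=5 r=14: 8+38=46 <75, l++
l=6 r=14: 9+38=47 <75, l++
l=7 r=14: 12+38=50 <75, l++
l=8 r=14: 16+38=54 <75, l++
l=9 r=14: 18+38=56 <75, l++
l=10 r=14: 22+38=60 <75, l++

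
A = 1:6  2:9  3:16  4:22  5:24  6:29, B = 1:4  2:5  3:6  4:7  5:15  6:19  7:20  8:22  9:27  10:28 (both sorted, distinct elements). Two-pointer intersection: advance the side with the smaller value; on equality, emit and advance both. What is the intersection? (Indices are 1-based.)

[i=1,j=1] 6>4 → j++
[i=1,j=2] 6>5 → j++
[i=1,j=3] 6==6 emit → i++,j++
[i=2,j=4] 9>7 → j++
[i=2,j=5] 9<15 → i++
[i=3,j=5] 16>15 → j++
[i=3,j=6] 16<19 → i++
[i=4,j=6] 22>19 → j++
[i=4,j=7] 22>20 → j++
[i=4,j=8] 22==22 emit → i++,j++
[i=5,j=9] 24<27 → i++
[i=6,j=9] 29>27 → j++
[i=6,j=10] 29>28 → j++

intersection = [6, 22]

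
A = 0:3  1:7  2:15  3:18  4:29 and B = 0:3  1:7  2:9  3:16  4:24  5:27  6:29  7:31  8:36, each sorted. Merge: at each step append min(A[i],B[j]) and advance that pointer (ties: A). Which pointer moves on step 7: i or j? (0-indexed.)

[i=0,j=0] A[i]=3<=B[j]=3 take 3 → i++
[i=1,j=0] A[i]=7>B[j]=3 take 3 → j++
[i=1,j=1] A[i]=7<=B[j]=7 take 7 → i++
[i=2,j=1] A[i]=15>B[j]=7 take 7 → j++
[i=2,j=2] A[i]=15>B[j]=9 take 9 → j++
[i=2,j=3] A[i]=15<=B[j]=16 take 15 → i++
[i=3,j=3] A[i]=18>B[j]=16 take 16 → j++

j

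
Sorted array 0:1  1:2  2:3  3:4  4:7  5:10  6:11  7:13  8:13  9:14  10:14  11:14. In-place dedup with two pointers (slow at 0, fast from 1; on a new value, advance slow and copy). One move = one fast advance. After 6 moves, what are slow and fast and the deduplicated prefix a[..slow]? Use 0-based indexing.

(s=0,f=1) a[fast]=2≠a[slow]=1 write a[1]=2 → slow++,fast++
(s=1,f=2) a[fast]=3≠a[slow]=2 write a[2]=3 → slow++,fast++
(s=2,f=3) a[fast]=4≠a[slow]=3 write a[3]=4 → slow++,fast++
(s=3,f=4) a[fast]=7≠a[slow]=4 write a[4]=7 → slow++,fast++
(s=4,f=5) a[fast]=10≠a[slow]=7 write a[5]=10 → slow++,fast++
(s=5,f=6) a[fast]=11≠a[slow]=10 write a[6]=11 → slow++,fast++

slow=6, fast=7, prefix=[1, 2, 3, 4, 7, 10, 11]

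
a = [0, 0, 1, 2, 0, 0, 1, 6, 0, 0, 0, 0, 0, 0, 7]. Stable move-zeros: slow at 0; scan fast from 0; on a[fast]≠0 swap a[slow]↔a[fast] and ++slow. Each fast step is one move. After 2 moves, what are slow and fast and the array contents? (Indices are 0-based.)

(s=0,f=0) a[fast]=0 → fast++
(s=0,f=1) a[fast]=0 → fast++

slow=0, fast=2, a=[0, 0, 1, 2, 0, 0, 1, 6, 0, 0, 0, 0, 0, 0, 7]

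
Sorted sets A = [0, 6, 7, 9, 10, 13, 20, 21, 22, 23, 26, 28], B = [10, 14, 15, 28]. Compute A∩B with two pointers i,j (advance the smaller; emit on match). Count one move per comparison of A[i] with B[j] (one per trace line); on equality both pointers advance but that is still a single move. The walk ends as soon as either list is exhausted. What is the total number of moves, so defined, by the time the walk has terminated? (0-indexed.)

14 moves

[i=0,j=0] 0<10 → i++
[i=1,j=0] 6<10 → i++
[i=2,j=0] 7<10 → i++
[i=3,j=0] 9<10 → i++
[i=4,j=0] 10==10 emit → i++,j++
[i=5,j=1] 13<14 → i++
[i=6,j=1] 20>14 → j++
[i=6,j=2] 20>15 → j++
[i=6,j=3] 20<28 → i++
[i=7,j=3] 21<28 → i++
[i=8,j=3] 22<28 → i++
[i=9,j=3] 23<28 → i++
[i=10,j=3] 26<28 → i++
[i=11,j=3] 28==28 emit → i++,j++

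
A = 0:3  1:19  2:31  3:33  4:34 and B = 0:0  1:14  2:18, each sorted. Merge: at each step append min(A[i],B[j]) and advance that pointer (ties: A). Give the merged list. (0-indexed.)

i=0 j=0: A[i]=3>B[j]=0 take 0, j++
i=0 j=1: A[i]=3<=B[j]=14 take 3, i++
i=1 j=1: A[i]=19>B[j]=14 take 14, j++
i=1 j=2: A[i]=19>B[j]=18 take 18, j++
i=1 j=3: B done, take A[i]=19, i++
i=2 j=3: B done, take A[i]=31, i++
i=3 j=3: B done, take A[i]=33, i++
i=4 j=3: B done, take A[i]=34, i++

[0, 3, 14, 18, 19, 31, 33, 34]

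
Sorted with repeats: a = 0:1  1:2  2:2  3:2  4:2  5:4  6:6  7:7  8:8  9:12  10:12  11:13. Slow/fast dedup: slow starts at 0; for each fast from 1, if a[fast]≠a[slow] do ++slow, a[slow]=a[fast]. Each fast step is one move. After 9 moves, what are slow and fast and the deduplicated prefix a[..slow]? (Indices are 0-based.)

slow=6, fast=10, prefix=[1, 2, 4, 6, 7, 8, 12]

slow=0 fast=1: a[fast]=2≠a[slow]=1 write a[1]=2, slow++,fast++
slow=1 fast=2: a[fast]=2=a[slow] dup, fast++
slow=1 fast=3: a[fast]=2=a[slow] dup, fast++
slow=1 fast=4: a[fast]=2=a[slow] dup, fast++
slow=1 fast=5: a[fast]=4≠a[slow]=2 write a[2]=4, slow++,fast++
slow=2 fast=6: a[fast]=6≠a[slow]=4 write a[3]=6, slow++,fast++
slow=3 fast=7: a[fast]=7≠a[slow]=6 write a[4]=7, slow++,fast++
slow=4 fast=8: a[fast]=8≠a[slow]=7 write a[5]=8, slow++,fast++
slow=5 fast=9: a[fast]=12≠a[slow]=8 write a[6]=12, slow++,fast++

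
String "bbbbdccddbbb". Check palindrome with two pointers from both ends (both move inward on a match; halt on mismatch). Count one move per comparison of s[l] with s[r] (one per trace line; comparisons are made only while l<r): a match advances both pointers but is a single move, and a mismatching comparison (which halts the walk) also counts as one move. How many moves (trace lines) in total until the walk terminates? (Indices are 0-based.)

l=0 r=11: 'b'=='b', l++,r--
l=1 r=10: 'b'=='b', l++,r--
l=2 r=9: 'b'=='b', l++,r--
l=3 r=8: 'b'!='d', stop

4 moves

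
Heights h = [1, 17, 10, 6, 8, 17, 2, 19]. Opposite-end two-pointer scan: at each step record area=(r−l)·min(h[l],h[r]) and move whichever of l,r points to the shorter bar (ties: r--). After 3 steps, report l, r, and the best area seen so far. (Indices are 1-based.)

l=4, r=8, best area=102

l=1 r=8: min(1,19)*7=7 best=7 *, l++
l=2 r=8: min(17,19)*6=102 best=102 *, l++
l=3 r=8: min(10,19)*5=50 best=102, l++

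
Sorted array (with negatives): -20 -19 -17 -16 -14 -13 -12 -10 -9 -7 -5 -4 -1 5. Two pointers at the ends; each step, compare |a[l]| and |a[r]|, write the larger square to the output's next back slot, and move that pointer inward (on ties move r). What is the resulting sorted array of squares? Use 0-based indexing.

l=0 r=13: |-20|>|5| out[13]=400, l++
l=1 r=13: |-19|>|5| out[12]=361, l++
l=2 r=13: |-17|>|5| out[11]=289, l++
l=3 r=13: |-16|>|5| out[10]=256, l++
l=4 r=13: |-14|>|5| out[9]=196, l++
l=5 r=13: |-13|>|5| out[8]=169, l++
l=6 r=13: |-12|>|5| out[7]=144, l++
l=7 r=13: |-10|>|5| out[6]=100, l++
l=8 r=13: |-9|>|5| out[5]=81, l++
l=9 r=13: |-7|>|5| out[4]=49, l++
l=10 r=13: |-5|<=|5| out[3]=25, r--
l=10 r=12: |-5|>|-1| out[2]=25, l++
l=11 r=12: |-4|>|-1| out[1]=16, l++
l=12 r=12: |-1|<=|-1| out[0]=1, r--

[1, 16, 25, 25, 49, 81, 100, 144, 169, 196, 256, 289, 361, 400]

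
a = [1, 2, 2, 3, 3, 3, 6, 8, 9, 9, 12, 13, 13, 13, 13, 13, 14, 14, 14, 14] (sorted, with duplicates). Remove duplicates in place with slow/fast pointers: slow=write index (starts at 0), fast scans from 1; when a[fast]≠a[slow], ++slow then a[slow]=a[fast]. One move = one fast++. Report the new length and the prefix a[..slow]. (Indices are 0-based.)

(s=0,f=1) a[fast]=2≠a[slow]=1 write a[1]=2 → slow++,fast++
(s=1,f=2) a[fast]=2=a[slow] dup → fast++
(s=1,f=3) a[fast]=3≠a[slow]=2 write a[2]=3 → slow++,fast++
(s=2,f=4) a[fast]=3=a[slow] dup → fast++
(s=2,f=5) a[fast]=3=a[slow] dup → fast++
(s=2,f=6) a[fast]=6≠a[slow]=3 write a[3]=6 → slow++,fast++
(s=3,f=7) a[fast]=8≠a[slow]=6 write a[4]=8 → slow++,fast++
(s=4,f=8) a[fast]=9≠a[slow]=8 write a[5]=9 → slow++,fast++
(s=5,f=9) a[fast]=9=a[slow] dup → fast++
(s=5,f=10) a[fast]=12≠a[slow]=9 write a[6]=12 → slow++,fast++
(s=6,f=11) a[fast]=13≠a[slow]=12 write a[7]=13 → slow++,fast++
(s=7,f=12) a[fast]=13=a[slow] dup → fast++
(s=7,f=13) a[fast]=13=a[slow] dup → fast++
(s=7,f=14) a[fast]=13=a[slow] dup → fast++
(s=7,f=15) a[fast]=13=a[slow] dup → fast++
(s=7,f=16) a[fast]=14≠a[slow]=13 write a[8]=14 → slow++,fast++
(s=8,f=17) a[fast]=14=a[slow] dup → fast++
(s=8,f=18) a[fast]=14=a[slow] dup → fast++
(s=8,f=19) a[fast]=14=a[slow] dup → fast++

length 9; prefix = [1, 2, 3, 6, 8, 9, 12, 13, 14]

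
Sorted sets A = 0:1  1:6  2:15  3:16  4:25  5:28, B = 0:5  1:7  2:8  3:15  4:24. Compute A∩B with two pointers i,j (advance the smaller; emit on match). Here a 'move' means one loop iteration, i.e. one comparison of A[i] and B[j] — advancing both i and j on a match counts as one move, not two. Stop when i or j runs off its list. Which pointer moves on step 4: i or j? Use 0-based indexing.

j

[i=0,j=0] 1<5 → i++
[i=1,j=0] 6>5 → j++
[i=1,j=1] 6<7 → i++
[i=2,j=1] 15>7 → j++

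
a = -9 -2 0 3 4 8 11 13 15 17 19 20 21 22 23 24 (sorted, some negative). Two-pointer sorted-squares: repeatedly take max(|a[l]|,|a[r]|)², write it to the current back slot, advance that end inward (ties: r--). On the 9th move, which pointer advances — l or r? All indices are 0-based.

r

[0,15] |-9|<=|24| out[15]=576 → r--
[0,14] |-9|<=|23| out[14]=529 → r--
[0,13] |-9|<=|22| out[13]=484 → r--
[0,12] |-9|<=|21| out[12]=441 → r--
[0,11] |-9|<=|20| out[11]=400 → r--
[0,10] |-9|<=|19| out[10]=361 → r--
[0,9] |-9|<=|17| out[9]=289 → r--
[0,8] |-9|<=|15| out[8]=225 → r--
[0,7] |-9|<=|13| out[7]=169 → r--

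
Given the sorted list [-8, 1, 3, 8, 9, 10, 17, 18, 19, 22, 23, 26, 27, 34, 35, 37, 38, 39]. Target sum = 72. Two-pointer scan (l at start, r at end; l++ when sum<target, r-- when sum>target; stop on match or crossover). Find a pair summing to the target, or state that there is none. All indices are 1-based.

(34, 38)

l=1 r=18: -8+39=31 <72, l++
l=2 r=18: 1+39=40 <72, l++
l=3 r=18: 3+39=42 <72, l++
l=4 r=18: 8+39=47 <72, l++
l=5 r=18: 9+39=48 <72, l++
l=6 r=18: 10+39=49 <72, l++
l=7 r=18: 17+39=56 <72, l++
l=8 r=18: 18+39=57 <72, l++
l=9 r=18: 19+39=58 <72, l++
l=10 r=18: 22+39=61 <72, l++
l=11 r=18: 23+39=62 <72, l++
l=12 r=18: 26+39=65 <72, l++
l=13 r=18: 27+39=66 <72, l++
l=14 r=18: 34+39=73 >72, r--
l=14 r=17: 34+38=72, found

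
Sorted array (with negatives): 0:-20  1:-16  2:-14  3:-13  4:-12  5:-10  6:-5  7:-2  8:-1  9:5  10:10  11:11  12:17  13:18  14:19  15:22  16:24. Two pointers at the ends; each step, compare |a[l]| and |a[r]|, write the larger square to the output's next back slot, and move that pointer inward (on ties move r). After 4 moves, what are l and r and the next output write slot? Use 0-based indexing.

l=0 r=16: |-20|<=|24| out[16]=576, r--
l=0 r=15: |-20|<=|22| out[15]=484, r--
l=0 r=14: |-20|>|19| out[14]=400, l++
l=1 r=14: |-16|<=|19| out[13]=361, r--

l=1, r=13, next write slot=12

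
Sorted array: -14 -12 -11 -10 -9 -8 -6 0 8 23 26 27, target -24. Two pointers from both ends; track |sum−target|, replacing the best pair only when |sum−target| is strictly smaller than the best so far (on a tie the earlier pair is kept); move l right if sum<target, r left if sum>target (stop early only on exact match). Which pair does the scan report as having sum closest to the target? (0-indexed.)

pair (-14, -10) with sum -24 (|Δ|=0)

l=0 r=11: -14+27=13 d=37 *, r--
l=0 r=10: -14+26=12 d=36 *, r--
l=0 r=9: -14+23=9 d=33 *, r--
l=0 r=8: -14+8=-6 d=18 *, r--
l=0 r=7: -14+0=-14 d=10 *, r--
l=0 r=6: -14+-6=-20 d=4 *, r--
l=0 r=5: -14+-8=-22 d=2 *, r--
l=0 r=4: -14+-9=-23 d=1 *, r--
l=0 r=3: -14+-10=-24 d=0 *, stop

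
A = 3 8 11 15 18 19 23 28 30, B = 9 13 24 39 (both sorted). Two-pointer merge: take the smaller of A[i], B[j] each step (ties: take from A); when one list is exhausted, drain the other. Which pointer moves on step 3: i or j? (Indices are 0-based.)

j

i=0 j=0: A[i]=3<=B[j]=9 take 3, i++
i=1 j=0: A[i]=8<=B[j]=9 take 8, i++
i=2 j=0: A[i]=11>B[j]=9 take 9, j++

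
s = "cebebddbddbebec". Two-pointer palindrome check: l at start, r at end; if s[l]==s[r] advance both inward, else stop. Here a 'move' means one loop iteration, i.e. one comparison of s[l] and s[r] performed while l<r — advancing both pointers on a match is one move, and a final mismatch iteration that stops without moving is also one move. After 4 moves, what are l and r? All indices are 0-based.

l=4, r=10

[0,14] 'c'=='c' → l++,r--
[1,13] 'e'=='e' → l++,r--
[2,12] 'b'=='b' → l++,r--
[3,11] 'e'=='e' → l++,r--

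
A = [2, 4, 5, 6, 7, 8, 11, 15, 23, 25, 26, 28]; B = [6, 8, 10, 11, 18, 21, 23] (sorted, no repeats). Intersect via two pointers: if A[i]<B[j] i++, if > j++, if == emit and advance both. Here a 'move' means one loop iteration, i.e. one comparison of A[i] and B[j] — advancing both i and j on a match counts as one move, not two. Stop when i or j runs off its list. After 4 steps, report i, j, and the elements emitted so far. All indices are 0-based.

i=4, j=1, emitted=[6]

i=0 j=0: 2<6, i++
i=1 j=0: 4<6, i++
i=2 j=0: 5<6, i++
i=3 j=0: 6==6 emit, i++,j++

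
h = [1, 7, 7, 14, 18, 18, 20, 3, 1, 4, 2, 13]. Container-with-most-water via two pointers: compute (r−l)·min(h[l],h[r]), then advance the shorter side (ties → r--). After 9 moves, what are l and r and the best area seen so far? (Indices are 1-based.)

l=5, r=7, best area=104

[1,12] min(1,13)*11=11 best=11 * → l++
[2,12] min(7,13)*10=70 best=70 * → l++
[3,12] min(7,13)*9=63 best=70 → l++
[4,12] min(14,13)*8=104 best=104 * → r--
[4,11] min(14,2)*7=14 best=104 → r--
[4,10] min(14,4)*6=24 best=104 → r--
[4,9] min(14,1)*5=5 best=104 → r--
[4,8] min(14,3)*4=12 best=104 → r--
[4,7] min(14,20)*3=42 best=104 → l++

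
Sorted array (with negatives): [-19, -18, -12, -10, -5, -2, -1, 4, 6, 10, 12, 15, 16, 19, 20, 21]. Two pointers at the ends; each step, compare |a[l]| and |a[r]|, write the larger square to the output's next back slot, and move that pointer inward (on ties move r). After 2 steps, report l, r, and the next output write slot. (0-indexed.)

l=0 r=15: |-19|<=|21| out[15]=441, r--
l=0 r=14: |-19|<=|20| out[14]=400, r--

l=0, r=13, next write slot=13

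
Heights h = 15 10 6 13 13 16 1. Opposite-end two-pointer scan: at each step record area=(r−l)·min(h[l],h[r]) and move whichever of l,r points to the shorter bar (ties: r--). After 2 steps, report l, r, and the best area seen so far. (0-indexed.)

l=0 r=6: min(15,1)*6=6 best=6 *, r--
l=0 r=5: min(15,16)*5=75 best=75 *, l++

l=1, r=5, best area=75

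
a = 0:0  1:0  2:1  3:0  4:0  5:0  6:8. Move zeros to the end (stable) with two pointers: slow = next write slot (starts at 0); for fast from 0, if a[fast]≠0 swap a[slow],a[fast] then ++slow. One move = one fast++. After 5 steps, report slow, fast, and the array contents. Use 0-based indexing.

(s=0,f=0) a[fast]=0 → fast++
(s=0,f=1) a[fast]=0 → fast++
(s=0,f=2) a[fast]=1≠0 swap→a[0]=1 → slow++,fast++
(s=1,f=3) a[fast]=0 → fast++
(s=1,f=4) a[fast]=0 → fast++

slow=1, fast=5, a=[1, 0, 0, 0, 0, 0, 8]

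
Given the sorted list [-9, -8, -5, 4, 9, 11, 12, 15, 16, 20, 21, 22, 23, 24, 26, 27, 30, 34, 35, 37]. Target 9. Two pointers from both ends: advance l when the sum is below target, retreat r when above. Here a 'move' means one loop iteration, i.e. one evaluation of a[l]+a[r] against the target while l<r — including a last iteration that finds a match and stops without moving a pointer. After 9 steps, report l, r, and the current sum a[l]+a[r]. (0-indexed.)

[0,19] -9+37=28 >9 → r--
[0,18] -9+35=26 >9 → r--
[0,17] -9+34=25 >9 → r--
[0,16] -9+30=21 >9 → r--
[0,15] -9+27=18 >9 → r--
[0,14] -9+26=17 >9 → r--
[0,13] -9+24=15 >9 → r--
[0,12] -9+23=14 >9 → r--
[0,11] -9+22=13 >9 → r--

l=0, r=10, sum=12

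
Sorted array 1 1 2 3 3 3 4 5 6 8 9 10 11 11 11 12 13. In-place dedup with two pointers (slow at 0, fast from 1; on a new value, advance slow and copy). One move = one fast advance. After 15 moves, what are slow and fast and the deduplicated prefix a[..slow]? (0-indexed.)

(s=0,f=1) a[fast]=1=a[slow] dup → fast++
(s=0,f=2) a[fast]=2≠a[slow]=1 write a[1]=2 → slow++,fast++
(s=1,f=3) a[fast]=3≠a[slow]=2 write a[2]=3 → slow++,fast++
(s=2,f=4) a[fast]=3=a[slow] dup → fast++
(s=2,f=5) a[fast]=3=a[slow] dup → fast++
(s=2,f=6) a[fast]=4≠a[slow]=3 write a[3]=4 → slow++,fast++
(s=3,f=7) a[fast]=5≠a[slow]=4 write a[4]=5 → slow++,fast++
(s=4,f=8) a[fast]=6≠a[slow]=5 write a[5]=6 → slow++,fast++
(s=5,f=9) a[fast]=8≠a[slow]=6 write a[6]=8 → slow++,fast++
(s=6,f=10) a[fast]=9≠a[slow]=8 write a[7]=9 → slow++,fast++
(s=7,f=11) a[fast]=10≠a[slow]=9 write a[8]=10 → slow++,fast++
(s=8,f=12) a[fast]=11≠a[slow]=10 write a[9]=11 → slow++,fast++
(s=9,f=13) a[fast]=11=a[slow] dup → fast++
(s=9,f=14) a[fast]=11=a[slow] dup → fast++
(s=9,f=15) a[fast]=12≠a[slow]=11 write a[10]=12 → slow++,fast++

slow=10, fast=16, prefix=[1, 2, 3, 4, 5, 6, 8, 9, 10, 11, 12]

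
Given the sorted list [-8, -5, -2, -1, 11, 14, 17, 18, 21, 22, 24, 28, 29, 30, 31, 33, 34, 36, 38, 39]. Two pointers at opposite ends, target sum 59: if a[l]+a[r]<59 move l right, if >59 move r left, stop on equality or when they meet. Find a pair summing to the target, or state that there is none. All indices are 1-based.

[1,20] -8+39=31 <59 → l++
[2,20] -5+39=34 <59 → l++
[3,20] -2+39=37 <59 → l++
[4,20] -1+39=38 <59 → l++
[5,20] 11+39=50 <59 → l++
[6,20] 14+39=53 <59 → l++
[7,20] 17+39=56 <59 → l++
[8,20] 18+39=57 <59 → l++
[9,20] 21+39=60 >59 → r--
[9,19] 21+38=59 → found

(21, 38)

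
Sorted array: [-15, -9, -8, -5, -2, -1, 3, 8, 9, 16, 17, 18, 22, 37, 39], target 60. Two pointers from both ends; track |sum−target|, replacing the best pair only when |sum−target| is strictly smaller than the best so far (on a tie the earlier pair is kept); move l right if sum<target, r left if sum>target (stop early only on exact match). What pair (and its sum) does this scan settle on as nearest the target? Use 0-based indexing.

[0,14] -15+39=24 d=36 * → l++
[1,14] -9+39=30 d=30 * → l++
[2,14] -8+39=31 d=29 * → l++
[3,14] -5+39=34 d=26 * → l++
[4,14] -2+39=37 d=23 * → l++
[5,14] -1+39=38 d=22 * → l++
[6,14] 3+39=42 d=18 * → l++
[7,14] 8+39=47 d=13 * → l++
[8,14] 9+39=48 d=12 * → l++
[9,14] 16+39=55 d=5 * → l++
[10,14] 17+39=56 d=4 * → l++
[11,14] 18+39=57 d=3 * → l++
[12,14] 22+39=61 d=1 * → r--
[12,13] 22+37=59 d=1 → l++

pair (22, 39) with sum 61 (|Δ|=1)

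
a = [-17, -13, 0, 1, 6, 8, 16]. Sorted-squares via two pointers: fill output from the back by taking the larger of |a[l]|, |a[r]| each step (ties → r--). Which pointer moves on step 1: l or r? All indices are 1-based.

[1,7] |-17|>|16| out[7]=289 → l++

l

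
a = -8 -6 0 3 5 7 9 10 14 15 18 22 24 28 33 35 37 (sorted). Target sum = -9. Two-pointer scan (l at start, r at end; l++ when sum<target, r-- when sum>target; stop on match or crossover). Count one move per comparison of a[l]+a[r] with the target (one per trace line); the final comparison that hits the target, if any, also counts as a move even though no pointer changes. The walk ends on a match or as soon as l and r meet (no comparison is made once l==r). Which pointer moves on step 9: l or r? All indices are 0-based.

l=0 r=16: -8+37=29 >-9, r--
l=0 r=15: -8+35=27 >-9, r--
l=0 r=14: -8+33=25 >-9, r--
l=0 r=13: -8+28=20 >-9, r--
l=0 r=12: -8+24=16 >-9, r--
l=0 r=11: -8+22=14 >-9, r--
l=0 r=10: -8+18=10 >-9, r--
l=0 r=9: -8+15=7 >-9, r--
l=0 r=8: -8+14=6 >-9, r--

r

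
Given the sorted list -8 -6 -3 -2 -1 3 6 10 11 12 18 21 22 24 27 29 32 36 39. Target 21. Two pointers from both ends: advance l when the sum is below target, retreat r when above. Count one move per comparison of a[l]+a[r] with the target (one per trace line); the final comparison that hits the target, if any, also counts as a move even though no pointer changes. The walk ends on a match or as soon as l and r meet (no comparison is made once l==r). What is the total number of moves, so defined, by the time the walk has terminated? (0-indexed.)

[0,18] -8+39=31 >21 → r--
[0,17] -8+36=28 >21 → r--
[0,16] -8+32=24 >21 → r--
[0,15] -8+29=21 → found

4 moves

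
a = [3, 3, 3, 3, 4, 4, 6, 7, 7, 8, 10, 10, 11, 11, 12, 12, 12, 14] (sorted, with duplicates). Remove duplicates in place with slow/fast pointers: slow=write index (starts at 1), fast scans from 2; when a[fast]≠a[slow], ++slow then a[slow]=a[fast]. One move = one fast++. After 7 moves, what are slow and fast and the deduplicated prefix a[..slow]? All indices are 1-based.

(s=1,f=2) a[fast]=3=a[slow] dup → fast++
(s=1,f=3) a[fast]=3=a[slow] dup → fast++
(s=1,f=4) a[fast]=3=a[slow] dup → fast++
(s=1,f=5) a[fast]=4≠a[slow]=3 write a[2]=4 → slow++,fast++
(s=2,f=6) a[fast]=4=a[slow] dup → fast++
(s=2,f=7) a[fast]=6≠a[slow]=4 write a[3]=6 → slow++,fast++
(s=3,f=8) a[fast]=7≠a[slow]=6 write a[4]=7 → slow++,fast++

slow=4, fast=9, prefix=[3, 4, 6, 7]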